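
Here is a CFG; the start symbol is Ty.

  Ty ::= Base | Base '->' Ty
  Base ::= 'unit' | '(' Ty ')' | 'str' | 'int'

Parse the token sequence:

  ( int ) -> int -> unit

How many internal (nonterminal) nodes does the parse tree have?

8

[Ty [Base ( [Ty [Base int]] )] -> [Ty [Base int] -> [Ty [Base unit]]]]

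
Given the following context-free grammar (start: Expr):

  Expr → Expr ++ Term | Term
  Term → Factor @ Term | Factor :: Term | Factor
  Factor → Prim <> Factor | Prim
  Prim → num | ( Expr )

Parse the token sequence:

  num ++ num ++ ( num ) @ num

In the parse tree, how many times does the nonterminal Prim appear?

[Expr [Expr [Expr [Term [Factor [Prim num]]]] ++ [Term [Factor [Prim num]]]] ++ [Term [Factor [Prim ( [Expr [Term [Factor [Prim num]]]] )]] @ [Term [Factor [Prim num]]]]]

5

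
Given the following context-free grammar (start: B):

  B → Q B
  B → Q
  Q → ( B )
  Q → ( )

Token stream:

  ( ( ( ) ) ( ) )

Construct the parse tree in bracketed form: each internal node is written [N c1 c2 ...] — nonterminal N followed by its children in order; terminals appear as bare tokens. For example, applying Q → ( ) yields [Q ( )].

B
Q
( B )
( Q B )
( ( B ) B )
( ( Q ) B )
( ( ( ) ) B )
( ( ( ) ) Q )
( ( ( ) ) ( ) )

[B [Q ( [B [Q ( [B [Q ( )]] )] [B [Q ( )]]] )]]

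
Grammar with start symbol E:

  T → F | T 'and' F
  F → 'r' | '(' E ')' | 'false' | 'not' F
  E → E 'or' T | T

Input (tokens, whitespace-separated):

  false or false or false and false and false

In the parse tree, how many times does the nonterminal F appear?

5

[E [E [E [T [F false]]] or [T [F false]]] or [T [T [T [F false]] and [F false]] and [F false]]]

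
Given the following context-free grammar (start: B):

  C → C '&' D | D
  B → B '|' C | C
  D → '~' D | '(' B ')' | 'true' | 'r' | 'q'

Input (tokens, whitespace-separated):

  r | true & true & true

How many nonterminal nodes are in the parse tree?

[B [B [C [D r]]] | [C [C [C [D true]] & [D true]] & [D true]]]

10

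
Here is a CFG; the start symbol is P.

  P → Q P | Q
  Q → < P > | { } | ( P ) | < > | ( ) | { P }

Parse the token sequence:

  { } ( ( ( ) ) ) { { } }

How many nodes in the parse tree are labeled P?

[P [Q { }] [P [Q ( [P [Q ( [P [Q ( )]] )]] )] [P [Q { [P [Q { }]] }]]]]

6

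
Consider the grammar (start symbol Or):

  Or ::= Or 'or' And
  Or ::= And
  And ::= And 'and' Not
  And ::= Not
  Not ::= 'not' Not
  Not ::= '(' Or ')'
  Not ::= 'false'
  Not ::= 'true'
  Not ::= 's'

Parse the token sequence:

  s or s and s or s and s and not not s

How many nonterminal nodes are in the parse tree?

17

[Or [Or [Or [And [Not s]]] or [And [And [Not s]] and [Not s]]] or [And [And [And [Not s]] and [Not s]] and [Not not [Not not [Not s]]]]]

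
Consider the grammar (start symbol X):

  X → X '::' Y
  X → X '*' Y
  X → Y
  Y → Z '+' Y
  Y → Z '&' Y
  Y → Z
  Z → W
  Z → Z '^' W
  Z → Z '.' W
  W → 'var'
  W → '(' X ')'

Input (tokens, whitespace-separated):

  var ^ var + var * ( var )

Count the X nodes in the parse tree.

3

[X [X [Y [Z [Z [W var]] ^ [W var]] + [Y [Z [W var]]]]] * [Y [Z [W ( [X [Y [Z [W var]]]] )]]]]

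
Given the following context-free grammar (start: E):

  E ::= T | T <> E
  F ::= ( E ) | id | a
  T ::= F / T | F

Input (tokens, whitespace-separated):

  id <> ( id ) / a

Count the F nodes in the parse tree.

[E [T [F id]] <> [E [T [F ( [E [T [F id]]] )] / [T [F a]]]]]

4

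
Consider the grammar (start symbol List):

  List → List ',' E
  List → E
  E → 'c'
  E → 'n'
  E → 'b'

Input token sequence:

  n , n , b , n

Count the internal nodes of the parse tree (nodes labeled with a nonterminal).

8

[List [List [List [List [E n]] , [E n]] , [E b]] , [E n]]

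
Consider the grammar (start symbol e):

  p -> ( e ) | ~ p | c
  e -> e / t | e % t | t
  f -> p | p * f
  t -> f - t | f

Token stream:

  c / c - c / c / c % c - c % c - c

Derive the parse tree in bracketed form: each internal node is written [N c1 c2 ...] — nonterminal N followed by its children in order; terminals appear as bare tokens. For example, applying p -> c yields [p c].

[e [e [e [e [e [e [t [f [p c]]]] / [t [f [p c]] - [t [f [p c]]]]] / [t [f [p c]]]] / [t [f [p c]]]] % [t [f [p c]] - [t [f [p c]]]]] % [t [f [p c]] - [t [f [p c]]]]]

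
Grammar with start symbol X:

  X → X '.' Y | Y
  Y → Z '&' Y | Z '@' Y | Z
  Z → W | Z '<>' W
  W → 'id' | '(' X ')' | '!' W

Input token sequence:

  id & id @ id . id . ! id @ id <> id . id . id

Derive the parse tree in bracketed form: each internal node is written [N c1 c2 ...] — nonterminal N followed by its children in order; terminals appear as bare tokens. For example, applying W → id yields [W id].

[X [X [X [X [X [Y [Z [W id]] & [Y [Z [W id]] @ [Y [Z [W id]]]]]] . [Y [Z [W id]]]] . [Y [Z [W ! [W id]]] @ [Y [Z [Z [W id]] <> [W id]]]]] . [Y [Z [W id]]]] . [Y [Z [W id]]]]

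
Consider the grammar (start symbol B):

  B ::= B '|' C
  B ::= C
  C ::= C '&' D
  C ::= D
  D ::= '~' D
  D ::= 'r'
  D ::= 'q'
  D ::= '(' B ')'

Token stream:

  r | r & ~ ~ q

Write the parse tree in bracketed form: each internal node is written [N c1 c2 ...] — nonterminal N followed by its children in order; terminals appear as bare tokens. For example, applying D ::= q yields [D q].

[B [B [C [D r]]] | [C [C [D r]] & [D ~ [D ~ [D q]]]]]

B
B | C
C | C
D | C
r | C
r | C & D
r | D & D
r | r & D
r | r & ~ D
r | r & ~ ~ D
r | r & ~ ~ q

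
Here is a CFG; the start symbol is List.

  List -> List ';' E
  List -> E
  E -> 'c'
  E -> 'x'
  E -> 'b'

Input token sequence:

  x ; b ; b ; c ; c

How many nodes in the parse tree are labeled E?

[List [List [List [List [List [E x]] ; [E b]] ; [E b]] ; [E c]] ; [E c]]

5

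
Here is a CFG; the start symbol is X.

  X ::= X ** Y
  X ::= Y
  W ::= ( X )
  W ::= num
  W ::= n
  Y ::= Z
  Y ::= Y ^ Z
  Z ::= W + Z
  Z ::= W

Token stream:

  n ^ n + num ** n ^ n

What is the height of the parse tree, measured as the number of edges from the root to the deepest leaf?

[X [X [Y [Y [Z [W n]]] ^ [Z [W n] + [Z [W num]]]]] ** [Y [Y [Z [W n]]] ^ [Z [W n]]]]

6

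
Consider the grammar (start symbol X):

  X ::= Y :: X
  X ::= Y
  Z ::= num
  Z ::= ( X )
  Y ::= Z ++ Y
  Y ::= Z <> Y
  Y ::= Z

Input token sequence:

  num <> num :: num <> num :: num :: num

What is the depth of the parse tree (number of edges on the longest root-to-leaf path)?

6

[X [Y [Z num] <> [Y [Z num]]] :: [X [Y [Z num] <> [Y [Z num]]] :: [X [Y [Z num]] :: [X [Y [Z num]]]]]]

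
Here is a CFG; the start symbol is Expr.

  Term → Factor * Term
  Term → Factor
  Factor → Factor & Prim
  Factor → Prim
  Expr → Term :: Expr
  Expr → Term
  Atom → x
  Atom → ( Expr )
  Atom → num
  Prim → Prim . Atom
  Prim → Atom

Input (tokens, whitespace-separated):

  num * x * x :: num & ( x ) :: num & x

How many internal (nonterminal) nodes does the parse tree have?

[Expr [Term [Factor [Prim [Atom num]]] * [Term [Factor [Prim [Atom x]]] * [Term [Factor [Prim [Atom x]]]]]] :: [Expr [Term [Factor [Factor [Prim [Atom num]]] & [Prim [Atom ( [Expr [Term [Factor [Prim [Atom x]]]]] )]]]] :: [Expr [Term [Factor [Factor [Prim [Atom num]]] & [Prim [Atom x]]]]]]]

34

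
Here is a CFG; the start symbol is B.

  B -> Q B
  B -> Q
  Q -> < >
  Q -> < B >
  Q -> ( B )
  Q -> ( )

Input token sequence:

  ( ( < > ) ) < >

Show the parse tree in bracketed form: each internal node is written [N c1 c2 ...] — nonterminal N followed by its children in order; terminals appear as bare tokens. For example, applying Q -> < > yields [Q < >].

B
Q B
( B ) B
( Q ) B
( ( B ) ) B
( ( Q ) ) B
( ( < > ) ) B
( ( < > ) ) Q
( ( < > ) ) < >

[B [Q ( [B [Q ( [B [Q < >]] )]] )] [B [Q < >]]]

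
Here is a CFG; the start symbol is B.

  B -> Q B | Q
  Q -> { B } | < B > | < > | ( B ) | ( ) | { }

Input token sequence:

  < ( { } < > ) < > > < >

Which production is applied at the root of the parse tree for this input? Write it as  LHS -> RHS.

B -> Q B

[B [Q < [B [Q ( [B [Q { }] [B [Q < >]]] )] [B [Q < >]]] >] [B [Q < >]]]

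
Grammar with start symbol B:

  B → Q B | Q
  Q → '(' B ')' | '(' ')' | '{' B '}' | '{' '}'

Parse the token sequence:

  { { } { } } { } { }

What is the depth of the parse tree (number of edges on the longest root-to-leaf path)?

[B [Q { [B [Q { }] [B [Q { }]]] }] [B [Q { }] [B [Q { }]]]]

5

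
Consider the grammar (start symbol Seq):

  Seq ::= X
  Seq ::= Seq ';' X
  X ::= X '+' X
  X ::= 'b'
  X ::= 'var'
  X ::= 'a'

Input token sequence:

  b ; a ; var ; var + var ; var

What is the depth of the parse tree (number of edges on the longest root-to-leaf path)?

[Seq [Seq [Seq [Seq [Seq [X b]] ; [X a]] ; [X var]] ; [X [X var] + [X var]]] ; [X var]]

6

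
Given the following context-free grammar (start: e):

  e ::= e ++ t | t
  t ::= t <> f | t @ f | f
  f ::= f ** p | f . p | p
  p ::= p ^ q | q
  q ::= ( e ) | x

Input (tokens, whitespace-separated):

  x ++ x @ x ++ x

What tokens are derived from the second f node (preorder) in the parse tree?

[e [e [e [t [f [p [q x]]]]] ++ [t [t [f [p [q x]]]] @ [f [p [q x]]]]] ++ [t [f [p [q x]]]]]

x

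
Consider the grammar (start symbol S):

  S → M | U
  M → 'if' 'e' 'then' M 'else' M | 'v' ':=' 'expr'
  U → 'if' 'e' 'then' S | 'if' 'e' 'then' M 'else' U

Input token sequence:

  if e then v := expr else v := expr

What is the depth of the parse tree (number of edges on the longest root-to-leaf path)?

3

[S [M if e then [M v := expr] else [M v := expr]]]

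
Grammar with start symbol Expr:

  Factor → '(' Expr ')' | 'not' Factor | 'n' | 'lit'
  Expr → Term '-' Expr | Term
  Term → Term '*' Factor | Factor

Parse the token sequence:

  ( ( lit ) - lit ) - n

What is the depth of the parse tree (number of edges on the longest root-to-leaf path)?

[Expr [Term [Factor ( [Expr [Term [Factor ( [Expr [Term [Factor lit]]] )]] - [Expr [Term [Factor lit]]]] )]] - [Expr [Term [Factor n]]]]

9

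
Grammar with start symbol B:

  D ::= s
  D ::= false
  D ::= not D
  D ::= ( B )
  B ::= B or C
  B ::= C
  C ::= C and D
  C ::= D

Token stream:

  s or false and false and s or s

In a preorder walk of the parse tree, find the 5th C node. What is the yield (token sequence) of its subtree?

[B [B [B [C [D s]]] or [C [C [C [D false]] and [D false]] and [D s]]] or [C [D s]]]

s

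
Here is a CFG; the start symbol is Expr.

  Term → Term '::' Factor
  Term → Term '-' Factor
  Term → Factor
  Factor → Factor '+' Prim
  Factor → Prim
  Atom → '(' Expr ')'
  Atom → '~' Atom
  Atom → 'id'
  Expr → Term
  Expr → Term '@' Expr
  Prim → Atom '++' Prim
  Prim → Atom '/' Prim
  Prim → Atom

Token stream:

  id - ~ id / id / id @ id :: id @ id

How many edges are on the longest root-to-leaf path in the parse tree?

[Expr [Term [Term [Factor [Prim [Atom id]]]] - [Factor [Prim [Atom ~ [Atom id]] / [Prim [Atom id] / [Prim [Atom id]]]]]] @ [Expr [Term [Term [Factor [Prim [Atom id]]]] :: [Factor [Prim [Atom id]]]] @ [Expr [Term [Factor [Prim [Atom id]]]]]]]

7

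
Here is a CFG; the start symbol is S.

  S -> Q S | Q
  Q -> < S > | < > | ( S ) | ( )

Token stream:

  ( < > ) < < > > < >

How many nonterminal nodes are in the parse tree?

10

[S [Q ( [S [Q < >]] )] [S [Q < [S [Q < >]] >] [S [Q < >]]]]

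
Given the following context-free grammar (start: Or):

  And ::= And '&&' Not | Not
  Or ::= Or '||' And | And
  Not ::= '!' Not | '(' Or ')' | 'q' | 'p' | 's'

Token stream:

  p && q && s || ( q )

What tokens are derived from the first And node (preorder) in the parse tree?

p && q && s

[Or [Or [And [And [And [Not p]] && [Not q]] && [Not s]]] || [And [Not ( [Or [And [Not q]]] )]]]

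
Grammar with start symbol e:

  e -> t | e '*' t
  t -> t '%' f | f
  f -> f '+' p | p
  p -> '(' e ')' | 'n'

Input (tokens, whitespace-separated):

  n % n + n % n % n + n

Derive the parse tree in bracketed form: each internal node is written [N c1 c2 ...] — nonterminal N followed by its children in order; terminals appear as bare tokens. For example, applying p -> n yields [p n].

e
t
t % f
t % f % f
t % f % f % f
f % f % f % f
p % f % f % f
n % f % f % f
n % f + p % f % f
n % p + p % f % f
n % n + p % f % f
n % n + n % f % f
n % n + n % p % f
n % n + n % n % f
n % n + n % n % f + p
n % n + n % n % p + p
n % n + n % n % n + p
n % n + n % n % n + n

[e [t [t [t [t [f [p n]]] % [f [f [p n]] + [p n]]] % [f [p n]]] % [f [f [p n]] + [p n]]]]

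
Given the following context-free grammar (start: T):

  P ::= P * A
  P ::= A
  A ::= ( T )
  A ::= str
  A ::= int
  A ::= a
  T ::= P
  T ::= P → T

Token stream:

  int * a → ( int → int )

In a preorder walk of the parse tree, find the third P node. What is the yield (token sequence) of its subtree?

( int → int )

[T [P [P [A int]] * [A a]] → [T [P [A ( [T [P [A int]] → [T [P [A int]]]] )]]]]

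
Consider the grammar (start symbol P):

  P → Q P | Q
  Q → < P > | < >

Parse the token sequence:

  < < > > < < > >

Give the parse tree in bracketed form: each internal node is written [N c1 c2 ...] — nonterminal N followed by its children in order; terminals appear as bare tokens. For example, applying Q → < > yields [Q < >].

[P [Q < [P [Q < >]] >] [P [Q < [P [Q < >]] >]]]

P
Q P
< P > P
< Q > P
< < > > P
< < > > Q
< < > > < P >
< < > > < Q >
< < > > < < > >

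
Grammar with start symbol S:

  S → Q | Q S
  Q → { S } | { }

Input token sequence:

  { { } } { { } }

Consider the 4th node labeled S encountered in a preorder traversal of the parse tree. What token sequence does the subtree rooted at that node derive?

[S [Q { [S [Q { }]] }] [S [Q { [S [Q { }]] }]]]

{ }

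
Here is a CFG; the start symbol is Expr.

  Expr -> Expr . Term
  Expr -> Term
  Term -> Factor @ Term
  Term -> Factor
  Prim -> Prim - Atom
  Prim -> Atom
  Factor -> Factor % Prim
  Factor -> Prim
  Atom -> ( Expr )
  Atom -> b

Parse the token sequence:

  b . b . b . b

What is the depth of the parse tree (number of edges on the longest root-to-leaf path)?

8

[Expr [Expr [Expr [Expr [Term [Factor [Prim [Atom b]]]]] . [Term [Factor [Prim [Atom b]]]]] . [Term [Factor [Prim [Atom b]]]]] . [Term [Factor [Prim [Atom b]]]]]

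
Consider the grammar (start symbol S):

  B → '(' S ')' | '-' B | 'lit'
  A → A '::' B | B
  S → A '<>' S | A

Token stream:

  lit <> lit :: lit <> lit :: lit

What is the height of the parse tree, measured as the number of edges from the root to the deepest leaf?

6

[S [A [B lit]] <> [S [A [A [B lit]] :: [B lit]] <> [S [A [A [B lit]] :: [B lit]]]]]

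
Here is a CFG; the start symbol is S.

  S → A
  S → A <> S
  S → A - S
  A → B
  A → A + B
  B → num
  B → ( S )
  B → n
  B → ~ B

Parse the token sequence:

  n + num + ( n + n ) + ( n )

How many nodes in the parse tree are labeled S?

[S [A [A [A [A [B n]] + [B num]] + [B ( [S [A [A [B n]] + [B n]]] )]] + [B ( [S [A [B n]]] )]]]

3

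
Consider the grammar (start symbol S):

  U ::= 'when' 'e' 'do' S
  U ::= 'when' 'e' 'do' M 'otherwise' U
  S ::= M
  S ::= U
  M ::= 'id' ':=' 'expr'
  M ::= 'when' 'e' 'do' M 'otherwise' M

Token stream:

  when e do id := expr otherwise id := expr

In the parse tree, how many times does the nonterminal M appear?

[S [M when e do [M id := expr] otherwise [M id := expr]]]

3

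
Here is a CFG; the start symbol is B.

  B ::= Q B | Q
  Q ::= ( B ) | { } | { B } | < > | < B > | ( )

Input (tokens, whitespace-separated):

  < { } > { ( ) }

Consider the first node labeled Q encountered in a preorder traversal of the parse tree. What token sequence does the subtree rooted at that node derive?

[B [Q < [B [Q { }]] >] [B [Q { [B [Q ( )]] }]]]

< { } >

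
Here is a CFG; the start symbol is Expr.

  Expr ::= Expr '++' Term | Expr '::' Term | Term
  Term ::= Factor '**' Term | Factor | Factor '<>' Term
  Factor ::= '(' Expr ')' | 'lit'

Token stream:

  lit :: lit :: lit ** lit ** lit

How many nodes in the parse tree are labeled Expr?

3

[Expr [Expr [Expr [Term [Factor lit]]] :: [Term [Factor lit]]] :: [Term [Factor lit] ** [Term [Factor lit] ** [Term [Factor lit]]]]]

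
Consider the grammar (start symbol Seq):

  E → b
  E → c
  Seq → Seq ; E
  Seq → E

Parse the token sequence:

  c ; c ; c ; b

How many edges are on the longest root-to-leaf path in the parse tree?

5

[Seq [Seq [Seq [Seq [E c]] ; [E c]] ; [E c]] ; [E b]]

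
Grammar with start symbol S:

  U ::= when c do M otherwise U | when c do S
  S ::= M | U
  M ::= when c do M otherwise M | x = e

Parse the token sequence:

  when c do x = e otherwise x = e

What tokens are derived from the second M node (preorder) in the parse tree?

[S [M when c do [M x = e] otherwise [M x = e]]]

x = e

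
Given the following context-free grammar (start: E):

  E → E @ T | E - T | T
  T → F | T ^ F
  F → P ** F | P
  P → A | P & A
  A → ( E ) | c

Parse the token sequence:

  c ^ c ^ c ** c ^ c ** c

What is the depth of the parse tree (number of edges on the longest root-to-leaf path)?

8

[E [T [T [T [T [F [P [A c]]]] ^ [F [P [A c]]]] ^ [F [P [A c]] ** [F [P [A c]]]]] ^ [F [P [A c]] ** [F [P [A c]]]]]]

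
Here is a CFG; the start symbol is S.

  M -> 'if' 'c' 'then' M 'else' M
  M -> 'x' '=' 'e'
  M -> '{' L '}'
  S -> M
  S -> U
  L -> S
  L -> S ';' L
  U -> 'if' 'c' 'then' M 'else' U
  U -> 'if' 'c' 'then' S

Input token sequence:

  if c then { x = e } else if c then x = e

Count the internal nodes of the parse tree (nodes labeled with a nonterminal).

[S [U if c then [M { [L [S [M x = e]]] }] else [U if c then [S [M x = e]]]]]

9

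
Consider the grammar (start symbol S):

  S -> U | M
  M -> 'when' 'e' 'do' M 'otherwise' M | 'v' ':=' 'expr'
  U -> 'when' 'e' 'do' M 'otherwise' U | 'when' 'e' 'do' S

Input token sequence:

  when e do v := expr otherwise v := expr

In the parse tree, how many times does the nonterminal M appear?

3

[S [M when e do [M v := expr] otherwise [M v := expr]]]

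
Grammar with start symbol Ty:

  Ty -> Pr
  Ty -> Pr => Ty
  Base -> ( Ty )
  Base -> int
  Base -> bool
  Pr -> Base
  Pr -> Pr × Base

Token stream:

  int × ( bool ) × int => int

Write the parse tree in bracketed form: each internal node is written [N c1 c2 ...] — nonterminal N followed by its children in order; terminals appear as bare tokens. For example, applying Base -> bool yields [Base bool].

[Ty [Pr [Pr [Pr [Base int]] × [Base ( [Ty [Pr [Base bool]]] )]] × [Base int]] => [Ty [Pr [Base int]]]]

Ty
Pr => Ty
Pr × Base => Ty
Pr × Base × Base => Ty
Base × Base × Base => Ty
int × Base × Base => Ty
int × ( Ty ) × Base => Ty
int × ( Pr ) × Base => Ty
int × ( Base ) × Base => Ty
int × ( bool ) × Base => Ty
int × ( bool ) × int => Ty
int × ( bool ) × int => Pr
int × ( bool ) × int => Base
int × ( bool ) × int => int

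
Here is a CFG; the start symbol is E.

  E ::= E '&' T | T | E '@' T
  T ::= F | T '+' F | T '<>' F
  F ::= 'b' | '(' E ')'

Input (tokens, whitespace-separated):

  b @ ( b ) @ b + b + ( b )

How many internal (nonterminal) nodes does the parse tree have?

19

[E [E [E [T [F b]]] @ [T [F ( [E [T [F b]]] )]]] @ [T [T [T [F b]] + [F b]] + [F ( [E [T [F b]]] )]]]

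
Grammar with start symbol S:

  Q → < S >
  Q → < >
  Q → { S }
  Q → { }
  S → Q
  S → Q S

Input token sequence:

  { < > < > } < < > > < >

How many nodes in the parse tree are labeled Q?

[S [Q { [S [Q < >] [S [Q < >]]] }] [S [Q < [S [Q < >]] >] [S [Q < >]]]]

6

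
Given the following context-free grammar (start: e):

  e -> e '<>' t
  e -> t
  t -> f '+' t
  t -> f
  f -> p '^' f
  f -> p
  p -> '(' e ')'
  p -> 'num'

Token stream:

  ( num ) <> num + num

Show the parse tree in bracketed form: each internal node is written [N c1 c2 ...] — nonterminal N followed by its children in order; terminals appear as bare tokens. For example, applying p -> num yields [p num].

[e [e [t [f [p ( [e [t [f [p num]]]] )]]]] <> [t [f [p num]] + [t [f [p num]]]]]

e
e <> t
t <> t
f <> t
p <> t
( e ) <> t
( t ) <> t
( f ) <> t
( p ) <> t
( num ) <> t
( num ) <> f + t
( num ) <> p + t
( num ) <> num + t
( num ) <> num + f
( num ) <> num + p
( num ) <> num + num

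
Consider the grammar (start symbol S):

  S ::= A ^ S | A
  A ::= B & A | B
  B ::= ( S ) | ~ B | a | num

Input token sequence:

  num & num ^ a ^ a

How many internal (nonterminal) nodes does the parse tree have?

11

[S [A [B num] & [A [B num]]] ^ [S [A [B a]] ^ [S [A [B a]]]]]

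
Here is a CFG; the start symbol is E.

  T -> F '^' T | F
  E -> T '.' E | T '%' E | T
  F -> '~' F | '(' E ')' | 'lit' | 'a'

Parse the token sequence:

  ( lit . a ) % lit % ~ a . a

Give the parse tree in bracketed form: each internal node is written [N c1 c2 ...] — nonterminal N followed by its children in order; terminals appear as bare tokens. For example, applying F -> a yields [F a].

[E [T [F ( [E [T [F lit]] . [E [T [F a]]]] )]] % [E [T [F lit]] % [E [T [F ~ [F a]]] . [E [T [F a]]]]]]

E
T % E
F % E
( E ) % E
( T . E ) % E
( F . E ) % E
( lit . E ) % E
( lit . T ) % E
( lit . F ) % E
( lit . a ) % E
( lit . a ) % T % E
( lit . a ) % F % E
( lit . a ) % lit % E
( lit . a ) % lit % T . E
( lit . a ) % lit % F . E
( lit . a ) % lit % ~ F . E
( lit . a ) % lit % ~ a . E
( lit . a ) % lit % ~ a . T
( lit . a ) % lit % ~ a . F
( lit . a ) % lit % ~ a . a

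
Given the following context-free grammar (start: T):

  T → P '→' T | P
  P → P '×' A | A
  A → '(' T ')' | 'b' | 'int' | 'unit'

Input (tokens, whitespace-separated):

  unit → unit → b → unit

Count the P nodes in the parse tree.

4

[T [P [A unit]] → [T [P [A unit]] → [T [P [A b]] → [T [P [A unit]]]]]]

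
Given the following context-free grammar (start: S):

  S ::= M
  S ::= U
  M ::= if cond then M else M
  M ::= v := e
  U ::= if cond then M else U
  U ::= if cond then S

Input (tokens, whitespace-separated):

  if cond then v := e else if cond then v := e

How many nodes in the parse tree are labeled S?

[S [U if cond then [M v := e] else [U if cond then [S [M v := e]]]]]

2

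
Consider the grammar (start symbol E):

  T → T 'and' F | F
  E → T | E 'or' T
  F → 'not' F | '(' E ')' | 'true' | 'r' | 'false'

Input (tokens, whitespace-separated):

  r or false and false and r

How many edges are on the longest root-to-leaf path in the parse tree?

5

[E [E [T [F r]]] or [T [T [T [F false]] and [F false]] and [F r]]]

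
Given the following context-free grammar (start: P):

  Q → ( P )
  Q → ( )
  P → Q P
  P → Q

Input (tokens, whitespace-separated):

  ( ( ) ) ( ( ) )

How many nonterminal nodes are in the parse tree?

8

[P [Q ( [P [Q ( )]] )] [P [Q ( [P [Q ( )]] )]]]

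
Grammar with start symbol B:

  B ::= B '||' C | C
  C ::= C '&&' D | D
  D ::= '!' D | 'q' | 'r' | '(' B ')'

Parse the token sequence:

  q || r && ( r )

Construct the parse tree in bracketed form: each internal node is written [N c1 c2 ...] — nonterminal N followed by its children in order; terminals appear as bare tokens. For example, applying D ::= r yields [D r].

B
B || C
C || C
D || C
q || C
q || C && D
q || D && D
q || r && D
q || r && ( B )
q || r && ( C )
q || r && ( D )
q || r && ( r )

[B [B [C [D q]]] || [C [C [D r]] && [D ( [B [C [D r]]] )]]]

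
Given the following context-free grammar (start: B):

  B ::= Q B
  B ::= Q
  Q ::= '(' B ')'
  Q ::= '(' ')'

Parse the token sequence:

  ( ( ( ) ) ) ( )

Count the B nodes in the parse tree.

[B [Q ( [B [Q ( [B [Q ( )]] )]] )] [B [Q ( )]]]

4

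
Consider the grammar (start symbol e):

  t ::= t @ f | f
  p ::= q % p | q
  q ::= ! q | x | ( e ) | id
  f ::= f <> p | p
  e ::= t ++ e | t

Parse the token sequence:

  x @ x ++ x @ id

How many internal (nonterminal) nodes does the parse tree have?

18

[e [t [t [f [p [q x]]]] @ [f [p [q x]]]] ++ [e [t [t [f [p [q x]]]] @ [f [p [q id]]]]]]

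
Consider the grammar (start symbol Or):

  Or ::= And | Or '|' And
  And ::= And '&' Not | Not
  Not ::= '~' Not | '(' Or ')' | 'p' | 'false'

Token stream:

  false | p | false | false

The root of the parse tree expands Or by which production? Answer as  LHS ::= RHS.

[Or [Or [Or [Or [And [Not false]]] | [And [Not p]]] | [And [Not false]]] | [And [Not false]]]

Or ::= Or '|' And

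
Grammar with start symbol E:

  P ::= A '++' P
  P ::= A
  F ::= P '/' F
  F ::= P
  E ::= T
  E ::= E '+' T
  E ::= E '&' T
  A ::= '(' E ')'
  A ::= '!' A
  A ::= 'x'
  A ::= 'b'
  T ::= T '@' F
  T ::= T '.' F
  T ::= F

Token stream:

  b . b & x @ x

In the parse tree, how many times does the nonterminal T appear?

[E [E [T [T [F [P [A b]]]] . [F [P [A b]]]]] & [T [T [F [P [A x]]]] @ [F [P [A x]]]]]

4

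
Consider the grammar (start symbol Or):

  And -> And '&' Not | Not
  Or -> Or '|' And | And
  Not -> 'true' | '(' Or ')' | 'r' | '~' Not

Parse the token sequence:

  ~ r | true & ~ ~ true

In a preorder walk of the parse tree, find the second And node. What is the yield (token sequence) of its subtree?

true & ~ ~ true

[Or [Or [And [Not ~ [Not r]]]] | [And [And [Not true]] & [Not ~ [Not ~ [Not true]]]]]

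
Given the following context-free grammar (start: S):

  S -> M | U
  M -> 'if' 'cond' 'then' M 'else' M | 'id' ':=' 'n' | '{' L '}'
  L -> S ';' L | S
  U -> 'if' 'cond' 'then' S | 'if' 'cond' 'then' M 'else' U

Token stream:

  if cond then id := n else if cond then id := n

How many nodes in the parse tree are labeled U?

[S [U if cond then [M id := n] else [U if cond then [S [M id := n]]]]]

2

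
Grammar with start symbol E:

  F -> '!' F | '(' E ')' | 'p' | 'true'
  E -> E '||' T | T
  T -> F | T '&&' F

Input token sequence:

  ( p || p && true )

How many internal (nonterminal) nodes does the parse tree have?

[E [T [F ( [E [E [T [F p]]] || [T [T [F p]] && [F true]]] )]]]

11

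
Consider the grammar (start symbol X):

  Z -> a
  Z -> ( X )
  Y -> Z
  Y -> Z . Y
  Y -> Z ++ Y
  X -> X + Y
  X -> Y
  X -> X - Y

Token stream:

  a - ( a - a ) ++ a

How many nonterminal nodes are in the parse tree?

14

[X [X [Y [Z a]]] - [Y [Z ( [X [X [Y [Z a]]] - [Y [Z a]]] )] ++ [Y [Z a]]]]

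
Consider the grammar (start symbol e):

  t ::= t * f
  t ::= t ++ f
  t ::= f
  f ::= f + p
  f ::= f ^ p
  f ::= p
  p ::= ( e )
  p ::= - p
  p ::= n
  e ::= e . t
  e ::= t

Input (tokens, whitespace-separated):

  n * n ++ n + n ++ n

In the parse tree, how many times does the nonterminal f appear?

[e [t [t [t [t [f [p n]]] * [f [p n]]] ++ [f [f [p n]] + [p n]]] ++ [f [p n]]]]

5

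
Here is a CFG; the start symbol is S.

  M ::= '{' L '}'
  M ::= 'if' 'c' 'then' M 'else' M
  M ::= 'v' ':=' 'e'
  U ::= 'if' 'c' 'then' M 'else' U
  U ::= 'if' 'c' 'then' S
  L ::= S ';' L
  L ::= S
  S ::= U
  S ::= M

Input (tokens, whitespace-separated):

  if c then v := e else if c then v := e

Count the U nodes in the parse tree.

[S [U if c then [M v := e] else [U if c then [S [M v := e]]]]]

2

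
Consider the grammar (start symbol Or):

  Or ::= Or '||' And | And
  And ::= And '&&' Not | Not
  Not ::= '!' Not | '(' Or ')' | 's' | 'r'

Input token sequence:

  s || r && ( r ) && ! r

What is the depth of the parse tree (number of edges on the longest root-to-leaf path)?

[Or [Or [And [Not s]]] || [And [And [And [Not r]] && [Not ( [Or [And [Not r]]] )]] && [Not ! [Not r]]]]

7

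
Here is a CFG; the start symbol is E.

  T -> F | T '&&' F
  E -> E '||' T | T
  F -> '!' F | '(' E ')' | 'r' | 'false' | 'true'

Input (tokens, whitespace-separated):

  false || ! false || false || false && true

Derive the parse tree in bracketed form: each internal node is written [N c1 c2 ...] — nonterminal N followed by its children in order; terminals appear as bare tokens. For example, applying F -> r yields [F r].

E
E || T
E || T || T
E || T || T || T
T || T || T || T
F || T || T || T
false || T || T || T
false || F || T || T
false || ! F || T || T
false || ! false || T || T
false || ! false || F || T
false || ! false || false || T
false || ! false || false || T && F
false || ! false || false || F && F
false || ! false || false || false && F
false || ! false || false || false && true

[E [E [E [E [T [F false]]] || [T [F ! [F false]]]] || [T [F false]]] || [T [T [F false]] && [F true]]]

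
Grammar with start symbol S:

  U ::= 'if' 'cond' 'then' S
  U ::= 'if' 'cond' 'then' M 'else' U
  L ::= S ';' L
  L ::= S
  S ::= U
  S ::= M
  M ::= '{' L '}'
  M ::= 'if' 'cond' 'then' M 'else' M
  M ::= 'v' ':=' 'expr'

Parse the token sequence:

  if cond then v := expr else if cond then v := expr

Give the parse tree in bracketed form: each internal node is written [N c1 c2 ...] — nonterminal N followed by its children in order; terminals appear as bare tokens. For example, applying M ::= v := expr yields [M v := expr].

S
U
if cond then M else U
if cond then v := expr else U
if cond then v := expr else if cond then S
if cond then v := expr else if cond then M
if cond then v := expr else if cond then v := expr

[S [U if cond then [M v := expr] else [U if cond then [S [M v := expr]]]]]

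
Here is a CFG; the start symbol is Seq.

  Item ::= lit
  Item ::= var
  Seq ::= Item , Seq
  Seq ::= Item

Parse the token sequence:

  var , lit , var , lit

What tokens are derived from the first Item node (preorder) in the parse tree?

[Seq [Item var] , [Seq [Item lit] , [Seq [Item var] , [Seq [Item lit]]]]]

var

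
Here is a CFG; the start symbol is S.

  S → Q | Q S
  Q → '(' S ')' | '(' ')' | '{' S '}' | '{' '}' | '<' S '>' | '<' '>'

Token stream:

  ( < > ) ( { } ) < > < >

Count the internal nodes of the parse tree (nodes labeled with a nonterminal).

[S [Q ( [S [Q < >]] )] [S [Q ( [S [Q { }]] )] [S [Q < >] [S [Q < >]]]]]

12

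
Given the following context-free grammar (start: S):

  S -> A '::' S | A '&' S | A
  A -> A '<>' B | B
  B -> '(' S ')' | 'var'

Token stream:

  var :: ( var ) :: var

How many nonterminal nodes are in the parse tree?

12

[S [A [B var]] :: [S [A [B ( [S [A [B var]]] )]] :: [S [A [B var]]]]]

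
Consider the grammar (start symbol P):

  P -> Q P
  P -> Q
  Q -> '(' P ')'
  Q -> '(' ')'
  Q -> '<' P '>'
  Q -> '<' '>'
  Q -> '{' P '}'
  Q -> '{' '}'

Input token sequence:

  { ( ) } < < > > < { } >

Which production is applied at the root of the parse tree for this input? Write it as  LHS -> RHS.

[P [Q { [P [Q ( )]] }] [P [Q < [P [Q < >]] >] [P [Q < [P [Q { }]] >]]]]

P -> Q P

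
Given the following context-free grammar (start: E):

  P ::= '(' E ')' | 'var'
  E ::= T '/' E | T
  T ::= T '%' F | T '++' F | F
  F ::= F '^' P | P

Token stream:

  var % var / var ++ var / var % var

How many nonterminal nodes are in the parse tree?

21

[E [T [T [F [P var]]] % [F [P var]]] / [E [T [T [F [P var]]] ++ [F [P var]]] / [E [T [T [F [P var]]] % [F [P var]]]]]]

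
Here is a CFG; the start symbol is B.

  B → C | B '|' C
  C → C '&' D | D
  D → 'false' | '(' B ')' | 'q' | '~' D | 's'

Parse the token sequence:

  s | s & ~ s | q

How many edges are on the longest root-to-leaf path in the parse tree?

[B [B [B [C [D s]]] | [C [C [D s]] & [D ~ [D s]]]] | [C [D q]]]

5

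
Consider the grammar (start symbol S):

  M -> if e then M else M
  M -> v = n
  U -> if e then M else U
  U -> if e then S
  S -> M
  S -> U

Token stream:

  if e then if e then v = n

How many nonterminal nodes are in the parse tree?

6

[S [U if e then [S [U if e then [S [M v = n]]]]]]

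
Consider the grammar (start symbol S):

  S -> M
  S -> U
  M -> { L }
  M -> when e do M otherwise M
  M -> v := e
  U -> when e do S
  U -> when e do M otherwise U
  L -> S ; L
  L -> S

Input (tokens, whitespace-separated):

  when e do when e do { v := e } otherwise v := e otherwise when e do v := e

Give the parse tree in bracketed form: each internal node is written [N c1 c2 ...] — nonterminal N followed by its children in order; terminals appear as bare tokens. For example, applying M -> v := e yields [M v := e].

S
U
when e do M otherwise U
when e do when e do M otherwise M otherwise U
when e do when e do { L } otherwise M otherwise U
when e do when e do { S } otherwise M otherwise U
when e do when e do { M } otherwise M otherwise U
when e do when e do { v := e } otherwise M otherwise U
when e do when e do { v := e } otherwise v := e otherwise U
when e do when e do { v := e } otherwise v := e otherwise when e do S
when e do when e do { v := e } otherwise v := e otherwise when e do M
when e do when e do { v := e } otherwise v := e otherwise when e do v := e

[S [U when e do [M when e do [M { [L [S [M v := e]]] }] otherwise [M v := e]] otherwise [U when e do [S [M v := e]]]]]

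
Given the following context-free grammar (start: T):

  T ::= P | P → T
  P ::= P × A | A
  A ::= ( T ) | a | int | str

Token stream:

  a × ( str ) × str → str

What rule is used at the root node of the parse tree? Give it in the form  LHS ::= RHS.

T ::= P → T

[T [P [P [P [A a]] × [A ( [T [P [A str]]] )]] × [A str]] → [T [P [A str]]]]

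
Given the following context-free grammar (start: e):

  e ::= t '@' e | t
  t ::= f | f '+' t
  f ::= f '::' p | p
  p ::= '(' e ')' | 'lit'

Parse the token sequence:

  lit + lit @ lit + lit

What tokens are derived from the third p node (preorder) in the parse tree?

[e [t [f [p lit]] + [t [f [p lit]]]] @ [e [t [f [p lit]] + [t [f [p lit]]]]]]

lit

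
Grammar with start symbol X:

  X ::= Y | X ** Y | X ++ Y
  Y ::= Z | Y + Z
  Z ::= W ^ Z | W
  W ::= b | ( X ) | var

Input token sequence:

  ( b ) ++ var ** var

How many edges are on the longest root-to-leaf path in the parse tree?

10

[X [X [X [Y [Z [W ( [X [Y [Z [W b]]]] )]]]] ++ [Y [Z [W var]]]] ** [Y [Z [W var]]]]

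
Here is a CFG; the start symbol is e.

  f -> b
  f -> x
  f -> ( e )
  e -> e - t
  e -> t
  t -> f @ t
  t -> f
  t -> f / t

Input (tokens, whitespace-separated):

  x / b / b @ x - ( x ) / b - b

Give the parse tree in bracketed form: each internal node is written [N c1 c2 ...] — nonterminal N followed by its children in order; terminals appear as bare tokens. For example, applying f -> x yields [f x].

e
e - t
e - t - t
t - t - t
f / t - t - t
x / t - t - t
x / f / t - t - t
x / b / t - t - t
x / b / f @ t - t - t
x / b / b @ t - t - t
x / b / b @ f - t - t
x / b / b @ x - t - t
x / b / b @ x - f / t - t
x / b / b @ x - ( e ) / t - t
x / b / b @ x - ( t ) / t - t
x / b / b @ x - ( f ) / t - t
x / b / b @ x - ( x ) / t - t
x / b / b @ x - ( x ) / f - t
x / b / b @ x - ( x ) / b - t
x / b / b @ x - ( x ) / b - f
x / b / b @ x - ( x ) / b - b

[e [e [e [t [f x] / [t [f b] / [t [f b] @ [t [f x]]]]]] - [t [f ( [e [t [f x]]] )] / [t [f b]]]] - [t [f b]]]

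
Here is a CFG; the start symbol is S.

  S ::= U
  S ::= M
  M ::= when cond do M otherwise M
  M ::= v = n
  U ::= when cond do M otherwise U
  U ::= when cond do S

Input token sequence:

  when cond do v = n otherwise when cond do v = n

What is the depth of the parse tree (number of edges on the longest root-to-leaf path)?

[S [U when cond do [M v = n] otherwise [U when cond do [S [M v = n]]]]]

5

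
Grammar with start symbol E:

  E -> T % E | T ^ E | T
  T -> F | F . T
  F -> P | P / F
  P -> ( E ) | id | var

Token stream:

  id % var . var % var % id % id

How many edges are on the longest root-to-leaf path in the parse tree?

[E [T [F [P id]]] % [E [T [F [P var]] . [T [F [P var]]]] % [E [T [F [P var]]] % [E [T [F [P id]]] % [E [T [F [P id]]]]]]]]

8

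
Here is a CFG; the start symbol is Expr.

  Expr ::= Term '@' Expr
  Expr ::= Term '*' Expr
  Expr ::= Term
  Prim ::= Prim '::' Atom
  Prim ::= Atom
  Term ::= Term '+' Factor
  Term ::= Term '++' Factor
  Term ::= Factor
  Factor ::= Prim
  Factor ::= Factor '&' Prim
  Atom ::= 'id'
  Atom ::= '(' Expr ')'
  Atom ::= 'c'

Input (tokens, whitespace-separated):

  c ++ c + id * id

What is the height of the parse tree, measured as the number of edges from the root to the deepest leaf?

[Expr [Term [Term [Term [Factor [Prim [Atom c]]]] ++ [Factor [Prim [Atom c]]]] + [Factor [Prim [Atom id]]]] * [Expr [Term [Factor [Prim [Atom id]]]]]]

7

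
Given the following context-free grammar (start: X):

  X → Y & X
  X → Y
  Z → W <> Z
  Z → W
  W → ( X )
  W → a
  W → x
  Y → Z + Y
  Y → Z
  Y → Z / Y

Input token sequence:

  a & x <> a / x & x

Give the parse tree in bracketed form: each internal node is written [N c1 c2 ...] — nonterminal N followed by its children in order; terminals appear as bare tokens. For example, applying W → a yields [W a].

[X [Y [Z [W a]]] & [X [Y [Z [W x] <> [Z [W a]]] / [Y [Z [W x]]]] & [X [Y [Z [W x]]]]]]

X
Y & X
Z & X
W & X
a & X
a & Y & X
a & Z / Y & X
a & W <> Z / Y & X
a & x <> Z / Y & X
a & x <> W / Y & X
a & x <> a / Y & X
a & x <> a / Z & X
a & x <> a / W & X
a & x <> a / x & X
a & x <> a / x & Y
a & x <> a / x & Z
a & x <> a / x & W
a & x <> a / x & x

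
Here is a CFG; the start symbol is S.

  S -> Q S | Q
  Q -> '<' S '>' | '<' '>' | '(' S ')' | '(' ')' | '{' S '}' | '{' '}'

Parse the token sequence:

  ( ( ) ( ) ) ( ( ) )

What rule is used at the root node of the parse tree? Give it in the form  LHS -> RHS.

[S [Q ( [S [Q ( )] [S [Q ( )]]] )] [S [Q ( [S [Q ( )]] )]]]

S -> Q S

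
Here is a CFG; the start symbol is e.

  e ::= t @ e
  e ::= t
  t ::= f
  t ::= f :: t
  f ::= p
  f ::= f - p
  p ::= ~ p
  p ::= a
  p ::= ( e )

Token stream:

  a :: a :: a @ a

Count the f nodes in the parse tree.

4

[e [t [f [p a]] :: [t [f [p a]] :: [t [f [p a]]]]] @ [e [t [f [p a]]]]]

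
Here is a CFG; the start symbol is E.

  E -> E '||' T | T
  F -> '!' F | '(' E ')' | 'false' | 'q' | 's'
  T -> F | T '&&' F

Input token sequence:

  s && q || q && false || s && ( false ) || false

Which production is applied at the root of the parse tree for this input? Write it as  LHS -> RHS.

E -> E '||' T

[E [E [E [E [T [T [F s]] && [F q]]] || [T [T [F q]] && [F false]]] || [T [T [F s]] && [F ( [E [T [F false]]] )]]] || [T [F false]]]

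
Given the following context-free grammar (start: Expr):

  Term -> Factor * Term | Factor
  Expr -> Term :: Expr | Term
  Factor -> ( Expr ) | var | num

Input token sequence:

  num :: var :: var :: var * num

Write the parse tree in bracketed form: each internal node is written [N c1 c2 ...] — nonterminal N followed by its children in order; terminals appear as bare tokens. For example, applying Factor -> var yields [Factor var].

[Expr [Term [Factor num]] :: [Expr [Term [Factor var]] :: [Expr [Term [Factor var]] :: [Expr [Term [Factor var] * [Term [Factor num]]]]]]]

Expr
Term :: Expr
Factor :: Expr
num :: Expr
num :: Term :: Expr
num :: Factor :: Expr
num :: var :: Expr
num :: var :: Term :: Expr
num :: var :: Factor :: Expr
num :: var :: var :: Expr
num :: var :: var :: Term
num :: var :: var :: Factor * Term
num :: var :: var :: var * Term
num :: var :: var :: var * Factor
num :: var :: var :: var * num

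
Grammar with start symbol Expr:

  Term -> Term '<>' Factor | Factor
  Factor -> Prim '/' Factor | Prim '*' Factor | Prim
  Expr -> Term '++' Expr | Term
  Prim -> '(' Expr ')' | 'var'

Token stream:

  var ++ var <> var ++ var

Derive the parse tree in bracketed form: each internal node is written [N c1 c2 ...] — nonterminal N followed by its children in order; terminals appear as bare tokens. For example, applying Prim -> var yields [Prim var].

Expr
Term ++ Expr
Factor ++ Expr
Prim ++ Expr
var ++ Expr
var ++ Term ++ Expr
var ++ Term <> Factor ++ Expr
var ++ Factor <> Factor ++ Expr
var ++ Prim <> Factor ++ Expr
var ++ var <> Factor ++ Expr
var ++ var <> Prim ++ Expr
var ++ var <> var ++ Expr
var ++ var <> var ++ Term
var ++ var <> var ++ Factor
var ++ var <> var ++ Prim
var ++ var <> var ++ var

[Expr [Term [Factor [Prim var]]] ++ [Expr [Term [Term [Factor [Prim var]]] <> [Factor [Prim var]]] ++ [Expr [Term [Factor [Prim var]]]]]]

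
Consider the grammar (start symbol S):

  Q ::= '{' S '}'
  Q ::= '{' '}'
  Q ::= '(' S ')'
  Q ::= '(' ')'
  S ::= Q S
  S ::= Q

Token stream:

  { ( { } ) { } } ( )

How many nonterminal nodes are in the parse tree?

10

[S [Q { [S [Q ( [S [Q { }]] )] [S [Q { }]]] }] [S [Q ( )]]]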